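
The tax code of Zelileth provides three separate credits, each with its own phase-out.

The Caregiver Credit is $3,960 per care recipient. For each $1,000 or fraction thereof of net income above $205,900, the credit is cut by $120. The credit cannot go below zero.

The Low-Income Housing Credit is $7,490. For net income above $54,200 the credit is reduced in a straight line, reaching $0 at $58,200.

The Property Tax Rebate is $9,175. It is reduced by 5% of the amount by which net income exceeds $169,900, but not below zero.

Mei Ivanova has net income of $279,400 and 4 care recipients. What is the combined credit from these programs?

$10,660

Caregiver Credit: base = 4 × $3,960 = $15,840. income exceeds $205,900 by $73,500, which is 74 full-or-partial $1,000 increments; reduction = 74 × $120 = $8,880, leaving $6,960.
Low-Income Housing Credit: $279,400 is at or above $58,200, so the credit is $0.
Property Tax Rebate: 5% of the $109,500 excess over $169,900 is $5,475; credit = $9,175 − $5,475 = $3,700.
Total: $6,960 + $0 + $3,700 = $10,660.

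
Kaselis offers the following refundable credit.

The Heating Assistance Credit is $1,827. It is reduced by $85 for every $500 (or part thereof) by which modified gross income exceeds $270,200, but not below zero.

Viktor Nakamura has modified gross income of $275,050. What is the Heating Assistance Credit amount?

$977

Heating Assistance Credit: income exceeds $270,200 by $4,850, which is 10 full-or-partial $500 increments; reduction = 10 × $85 = $850, leaving $977.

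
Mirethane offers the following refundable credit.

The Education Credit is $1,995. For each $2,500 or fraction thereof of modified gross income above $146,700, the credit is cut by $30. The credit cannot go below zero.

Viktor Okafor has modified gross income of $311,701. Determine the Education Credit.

$0

Education Credit: income exceeds $146,700 by $165,001 → 67 increments × $30 = $2,010 ≥ base, so the credit is $0.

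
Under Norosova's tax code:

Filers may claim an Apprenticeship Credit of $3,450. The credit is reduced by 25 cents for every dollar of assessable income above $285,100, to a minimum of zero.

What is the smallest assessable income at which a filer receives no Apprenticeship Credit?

The credit falls by 25% of each dollar above $285,100, so it reaches zero when the excess is $3,450 / 25% = $13,800: income = $285,100 + $13,800 = $298,900.

$298,900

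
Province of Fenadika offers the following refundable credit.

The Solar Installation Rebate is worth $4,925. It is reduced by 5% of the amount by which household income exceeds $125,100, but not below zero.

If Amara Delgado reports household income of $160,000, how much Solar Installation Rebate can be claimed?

Solar Installation Rebate: 5% of the $34,900 excess over $125,100 is $1,745; credit = $4,925 − $1,745 = $3,180.

$3,180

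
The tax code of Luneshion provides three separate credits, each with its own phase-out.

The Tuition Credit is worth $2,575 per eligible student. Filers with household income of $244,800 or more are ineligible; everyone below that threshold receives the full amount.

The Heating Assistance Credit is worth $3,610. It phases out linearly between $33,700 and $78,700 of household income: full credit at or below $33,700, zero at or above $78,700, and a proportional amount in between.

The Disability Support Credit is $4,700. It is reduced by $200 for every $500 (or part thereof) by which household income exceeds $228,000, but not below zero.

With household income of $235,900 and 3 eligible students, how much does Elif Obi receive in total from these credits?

$9,225

Tuition Credit: base = 3 × $2,575 = $7,725. $235,900 is below the $244,800 cutoff, so the full $7,725 applies.
Heating Assistance Credit: $235,900 is at or above $78,700, so the credit is $0.
Disability Support Credit: income exceeds $228,000 by $7,900, which is 16 full-or-partial $500 increments; reduction = 16 × $200 = $3,200, leaving $1,500.
Total: $7,725 + $0 + $1,500 = $9,225.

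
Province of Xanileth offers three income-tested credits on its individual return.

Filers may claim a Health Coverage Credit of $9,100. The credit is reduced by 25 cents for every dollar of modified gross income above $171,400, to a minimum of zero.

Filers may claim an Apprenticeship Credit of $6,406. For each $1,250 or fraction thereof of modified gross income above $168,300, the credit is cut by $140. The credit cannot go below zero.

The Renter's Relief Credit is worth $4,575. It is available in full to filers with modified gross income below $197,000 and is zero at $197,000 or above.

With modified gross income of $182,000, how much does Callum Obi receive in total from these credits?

Health Coverage Credit: 25% of the $10,600 excess over $171,400 is $2,650; credit = $9,100 − $2,650 = $6,450.
Apprenticeship Credit: income exceeds $168,300 by $13,700, which is 11 full-or-partial $1,250 increments; reduction = 11 × $140 = $1,540, leaving $4,866.
Renter's Relief Credit: $182,000 is below the $197,000 cutoff, so the full $4,575 applies.
Total: $6,450 + $4,866 + $4,575 = $15,891.

$15,891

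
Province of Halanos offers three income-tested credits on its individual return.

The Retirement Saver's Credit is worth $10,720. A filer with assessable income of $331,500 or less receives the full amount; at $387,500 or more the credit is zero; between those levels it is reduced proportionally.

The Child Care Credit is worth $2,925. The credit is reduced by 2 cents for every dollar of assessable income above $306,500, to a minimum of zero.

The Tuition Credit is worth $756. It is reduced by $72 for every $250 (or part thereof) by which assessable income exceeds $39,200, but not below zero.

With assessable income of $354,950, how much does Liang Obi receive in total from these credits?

Retirement Saver's Credit: $354,950 is $23,450 into a $56,000 phase-out range, leaving 32,550/56,000 of the credit: $10,720 × 32,550/56,000 = $6,231.
Child Care Credit: 2% of the $48,450 excess over $306,500 is $969; credit = $2,925 − $969 = $1,956.
Tuition Credit: income exceeds $39,200 by $315,750 → 1263 increments × $72 = $90,936 ≥ base, so the credit is $0.
Total: $6,231 + $1,956 + $0 = $8,187.

$8,187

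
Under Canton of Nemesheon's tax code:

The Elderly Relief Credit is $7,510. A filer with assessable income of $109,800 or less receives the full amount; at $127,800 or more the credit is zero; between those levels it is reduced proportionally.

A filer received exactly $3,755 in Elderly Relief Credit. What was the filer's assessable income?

$118,800

$3,755 is 3,755/7,510 of the full $7,510, so 3,755/7,510 of the $18,000 range has been used: income = $109,800 + $18,000 × 3,755/7,510 = $118,800.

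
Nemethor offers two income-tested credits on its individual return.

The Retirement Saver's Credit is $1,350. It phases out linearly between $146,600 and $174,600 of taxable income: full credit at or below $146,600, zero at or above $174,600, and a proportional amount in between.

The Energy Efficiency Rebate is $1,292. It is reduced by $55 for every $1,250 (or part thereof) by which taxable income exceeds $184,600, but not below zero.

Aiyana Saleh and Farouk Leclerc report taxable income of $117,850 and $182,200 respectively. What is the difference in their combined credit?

Aiyana ($117,850): Retirement Saver's Credit: $117,850 is at or below the $146,600 threshold, so the full $1,350 applies. Energy Efficiency Rebate: $117,850 is at or below the $184,600 threshold, so the full $1,292 applies. total $1,350 + $1,292 = $2,642
Farouk ($182,200): Retirement Saver's Credit: $182,200 is at or above $174,600, so the credit is $0. Energy Efficiency Rebate: $182,200 is at or below the $184,600 threshold, so the full $1,292 applies. total $0 + $1,292 = $1,292
Difference: |$2,642 − $1,292| = $1,350.

$1,350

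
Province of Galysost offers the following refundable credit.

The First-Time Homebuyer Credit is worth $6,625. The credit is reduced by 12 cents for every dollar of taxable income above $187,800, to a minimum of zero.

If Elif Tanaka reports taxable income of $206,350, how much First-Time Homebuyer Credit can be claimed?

First-Time Homebuyer Credit: 12% of the $18,550 excess over $187,800 is $2,226; credit = $6,625 − $2,226 = $4,399.

$4,399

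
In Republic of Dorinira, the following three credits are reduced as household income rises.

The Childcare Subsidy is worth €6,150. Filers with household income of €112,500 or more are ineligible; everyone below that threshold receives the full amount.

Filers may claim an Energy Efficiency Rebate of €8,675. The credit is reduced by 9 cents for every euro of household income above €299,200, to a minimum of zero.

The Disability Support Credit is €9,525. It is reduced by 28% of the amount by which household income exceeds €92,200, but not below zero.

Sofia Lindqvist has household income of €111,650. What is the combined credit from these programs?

€18,904

Childcare Subsidy: €111,650 is below the €112,500 cutoff, so the full €6,150 applies.
Energy Efficiency Rebate: €111,650 is at or below the €299,200 threshold, so the full €8,675 applies.
Disability Support Credit: 28% of the €19,450 excess over €92,200 is €5,446; credit = €9,525 − €5,446 = €4,079.
Total: €6,150 + €8,675 + €4,079 = €18,904.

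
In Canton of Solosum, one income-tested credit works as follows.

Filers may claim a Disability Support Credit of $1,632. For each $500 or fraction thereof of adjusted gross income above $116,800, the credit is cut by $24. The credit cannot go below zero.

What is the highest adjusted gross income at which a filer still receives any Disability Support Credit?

$150,300

After 67 increments the reduction is 67 × $24 = $1,608, leaving $24; one more increment wipes it out. Increment 67 ends at excess 67 × $500 = $33,500, so the highest qualifying income is $116,800 + $33,500 = $150,300.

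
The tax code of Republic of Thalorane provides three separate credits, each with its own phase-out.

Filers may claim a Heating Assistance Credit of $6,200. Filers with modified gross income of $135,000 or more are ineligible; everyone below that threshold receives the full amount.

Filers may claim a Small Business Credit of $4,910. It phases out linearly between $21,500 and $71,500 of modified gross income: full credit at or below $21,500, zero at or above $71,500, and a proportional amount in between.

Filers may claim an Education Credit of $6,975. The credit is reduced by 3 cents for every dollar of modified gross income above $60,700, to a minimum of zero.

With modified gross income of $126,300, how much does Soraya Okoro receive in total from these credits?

Heating Assistance Credit: $126,300 is below the $135,000 cutoff, so the full $6,200 applies.
Small Business Credit: $126,300 is at or above $71,500, so the credit is $0.
Education Credit: 3% of the $65,600 excess over $60,700 is $1,968; credit = $6,975 − $1,968 = $5,007.
Total: $6,200 + $0 + $5,007 = $11,207.

$11,207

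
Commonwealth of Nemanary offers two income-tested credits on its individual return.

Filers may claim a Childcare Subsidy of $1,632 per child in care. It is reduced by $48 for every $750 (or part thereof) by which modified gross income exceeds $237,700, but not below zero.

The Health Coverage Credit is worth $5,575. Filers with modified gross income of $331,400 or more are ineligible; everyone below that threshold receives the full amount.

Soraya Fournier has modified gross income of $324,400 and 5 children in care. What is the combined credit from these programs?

Childcare Subsidy: base = 5 × $1,632 = $8,160. income exceeds $237,700 by $86,700, which is 116 full-or-partial $750 increments; reduction = 116 × $48 = $5,568, leaving $2,592.
Health Coverage Credit: $324,400 is below the $331,400 cutoff, so the full $5,575 applies.
Total: $2,592 + $5,575 = $8,167.

$8,167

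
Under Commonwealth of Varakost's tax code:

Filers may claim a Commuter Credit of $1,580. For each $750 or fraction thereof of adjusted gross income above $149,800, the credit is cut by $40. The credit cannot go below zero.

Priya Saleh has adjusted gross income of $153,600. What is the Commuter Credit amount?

Commuter Credit: income exceeds $149,800 by $3,800, which is 6 full-or-partial $750 increments; reduction = 6 × $40 = $240, leaving $1,340.

$1,340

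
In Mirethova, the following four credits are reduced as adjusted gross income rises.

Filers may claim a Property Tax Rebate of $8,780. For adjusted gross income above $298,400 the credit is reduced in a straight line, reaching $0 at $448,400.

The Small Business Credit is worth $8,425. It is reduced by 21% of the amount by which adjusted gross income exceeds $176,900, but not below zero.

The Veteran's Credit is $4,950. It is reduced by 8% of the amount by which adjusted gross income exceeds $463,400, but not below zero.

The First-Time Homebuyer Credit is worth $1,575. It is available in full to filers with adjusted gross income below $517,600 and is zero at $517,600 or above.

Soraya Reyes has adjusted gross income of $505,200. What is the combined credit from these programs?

Property Tax Rebate: $505,200 is at or above $448,400, so the credit is $0.
Small Business Credit: 21% of the $328,300 excess over $176,900 is $68,943 ≥ base, so the credit is $0.
Veteran's Credit: 8% of the $41,800 excess over $463,400 is $3,344; credit = $4,950 − $3,344 = $1,606.
First-Time Homebuyer Credit: $505,200 is below the $517,600 cutoff, so the full $1,575 applies.
Total: $0 + $0 + $1,606 + $1,575 = $3,181.

$3,181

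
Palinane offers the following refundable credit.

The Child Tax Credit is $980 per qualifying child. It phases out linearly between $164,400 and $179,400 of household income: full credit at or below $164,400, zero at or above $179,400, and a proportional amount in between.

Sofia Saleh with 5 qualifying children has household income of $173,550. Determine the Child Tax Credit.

$1,911

Child Tax Credit: base = 5 × $980 = $4,900. $173,550 is $9,150 into a $15,000 phase-out range, leaving 5,850/15,000 of the credit: $4,900 × 5,850/15,000 = $1,911.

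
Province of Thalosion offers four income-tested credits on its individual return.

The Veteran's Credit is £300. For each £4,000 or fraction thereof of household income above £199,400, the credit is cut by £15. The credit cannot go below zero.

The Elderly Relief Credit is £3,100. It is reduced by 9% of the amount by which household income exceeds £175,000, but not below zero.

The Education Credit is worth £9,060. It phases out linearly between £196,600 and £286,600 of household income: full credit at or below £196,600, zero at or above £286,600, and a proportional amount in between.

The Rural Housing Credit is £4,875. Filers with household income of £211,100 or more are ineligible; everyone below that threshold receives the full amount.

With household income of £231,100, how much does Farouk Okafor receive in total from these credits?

Veteran's Credit: income exceeds £199,400 by £31,700, which is 8 full-or-partial £4,000 increments; reduction = 8 × £15 = £120, leaving £180.
Elderly Relief Credit: 9% of the £56,100 excess over £175,000 is £5,049 ≥ base, so the credit is £0.
Education Credit: £231,100 is £34,500 into a £90,000 phase-out range, leaving 55,500/90,000 of the credit: £9,060 × 55,500/90,000 = £5,587.
Rural Housing Credit: £231,100 meets or exceeds the £211,100 cutoff, so the credit is £0.
Total: £180 + £0 + £5,587 + £0 = £5,767.

£5,767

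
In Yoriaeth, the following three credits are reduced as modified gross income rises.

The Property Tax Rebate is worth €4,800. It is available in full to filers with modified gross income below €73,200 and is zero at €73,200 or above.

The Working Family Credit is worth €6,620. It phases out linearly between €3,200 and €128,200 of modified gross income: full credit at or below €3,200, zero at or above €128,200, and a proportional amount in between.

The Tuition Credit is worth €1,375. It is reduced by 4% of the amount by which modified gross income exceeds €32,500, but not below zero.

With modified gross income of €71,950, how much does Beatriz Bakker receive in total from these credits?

Property Tax Rebate: €71,950 is below the €73,200 cutoff, so the full €4,800 applies.
Working Family Credit: €71,950 is €68,750 into a €125,000 phase-out range, leaving 56,250/125,000 of the credit: €6,620 × 56,250/125,000 = €2,979.
Tuition Credit: 4% of the €39,450 excess over €32,500 is €1,578 ≥ base, so the credit is €0.
Total: €4,800 + €2,979 + €0 = €7,779.

€7,779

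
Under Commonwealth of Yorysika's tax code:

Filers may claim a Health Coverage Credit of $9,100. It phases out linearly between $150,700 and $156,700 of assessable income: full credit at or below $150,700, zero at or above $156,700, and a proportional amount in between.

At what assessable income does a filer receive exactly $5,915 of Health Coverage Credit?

$152,800

$5,915 is 5,915/9,100 of the full $9,100, so 3,185/9,100 of the $6,000 range has been used: income = $150,700 + $6,000 × 3,185/9,100 = $152,800.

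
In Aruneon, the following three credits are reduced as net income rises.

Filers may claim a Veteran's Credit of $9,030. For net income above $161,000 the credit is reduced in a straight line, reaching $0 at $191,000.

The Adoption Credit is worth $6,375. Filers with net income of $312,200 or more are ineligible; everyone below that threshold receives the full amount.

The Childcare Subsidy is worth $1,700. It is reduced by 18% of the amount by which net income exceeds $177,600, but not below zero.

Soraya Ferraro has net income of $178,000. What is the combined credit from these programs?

$11,916

Veteran's Credit: $178,000 is $17,000 into a $30,000 phase-out range, leaving 13,000/30,000 of the credit: $9,030 × 13,000/30,000 = $3,913.
Adoption Credit: $178,000 is below the $312,200 cutoff, so the full $6,375 applies.
Childcare Subsidy: 18% of the $400 excess over $177,600 is $72; credit = $1,700 − $72 = $1,628.
Total: $3,913 + $6,375 + $1,628 = $11,916.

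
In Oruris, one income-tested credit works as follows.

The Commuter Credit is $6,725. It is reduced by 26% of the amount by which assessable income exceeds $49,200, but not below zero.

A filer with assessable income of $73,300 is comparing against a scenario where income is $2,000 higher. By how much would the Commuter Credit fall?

$459

At $73,300 — 26% of the $24,100 excess over $49,200 is $6,266; credit = $6,725 − $6,266 = $459.
At $75,300 — 26% of the $26,100 excess over $49,200 is $6,786 ≥ base, so the credit is $0.
Lost: $459 − $0 = $459.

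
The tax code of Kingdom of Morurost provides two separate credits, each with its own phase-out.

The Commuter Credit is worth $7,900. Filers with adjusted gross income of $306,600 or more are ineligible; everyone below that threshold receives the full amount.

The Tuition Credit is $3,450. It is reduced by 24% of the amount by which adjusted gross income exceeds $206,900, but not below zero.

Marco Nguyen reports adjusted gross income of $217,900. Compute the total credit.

Commuter Credit: $217,900 is below the $306,600 cutoff, so the full $7,900 applies.
Tuition Credit: 24% of the $11,000 excess over $206,900 is $2,640; credit = $3,450 − $2,640 = $810.
Total: $7,900 + $810 = $8,710.

$8,710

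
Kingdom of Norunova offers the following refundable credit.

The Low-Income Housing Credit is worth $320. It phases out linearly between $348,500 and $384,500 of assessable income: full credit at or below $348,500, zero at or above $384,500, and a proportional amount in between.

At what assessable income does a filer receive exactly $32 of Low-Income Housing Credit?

$32 is 32/320 of the full $320, so 288/320 of the $36,000 range has been used: income = $348,500 + $36,000 × 288/320 = $380,900.

$380,900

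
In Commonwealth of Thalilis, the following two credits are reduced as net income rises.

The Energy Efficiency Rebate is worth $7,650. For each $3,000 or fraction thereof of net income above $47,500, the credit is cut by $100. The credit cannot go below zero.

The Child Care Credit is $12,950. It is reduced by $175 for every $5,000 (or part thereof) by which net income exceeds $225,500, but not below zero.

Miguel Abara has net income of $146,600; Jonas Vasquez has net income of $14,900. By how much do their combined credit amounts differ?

Miguel ($146,600): Energy Efficiency Rebate: income exceeds $47,500 by $99,100, which is 34 full-or-partial $3,000 increments; reduction = 34 × $100 = $3,400, leaving $4,250. Child Care Credit: $146,600 is at or below the $225,500 threshold, so the full $12,950 applies. total $4,250 + $12,950 = $17,200
Jonas ($14,900): Energy Efficiency Rebate: $14,900 is at or below the $47,500 threshold, so the full $7,650 applies. Child Care Credit: $14,900 is at or below the $225,500 threshold, so the full $12,950 applies. total $7,650 + $12,950 = $20,600
Difference: |$17,200 − $20,600| = $3,400.

$3,400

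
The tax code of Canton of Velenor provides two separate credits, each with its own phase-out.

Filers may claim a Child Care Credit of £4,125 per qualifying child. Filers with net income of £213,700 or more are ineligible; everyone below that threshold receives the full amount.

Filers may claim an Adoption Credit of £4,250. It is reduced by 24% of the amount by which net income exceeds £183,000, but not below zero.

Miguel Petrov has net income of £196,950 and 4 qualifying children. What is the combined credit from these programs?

£17,402

Child Care Credit: base = 4 × £4,125 = £16,500. £196,950 is below the £213,700 cutoff, so the full £16,500 applies.
Adoption Credit: 24% of the £13,950 excess over £183,000 is £3,348; credit = £4,250 − £3,348 = £902.
Total: £16,500 + £902 = £17,402.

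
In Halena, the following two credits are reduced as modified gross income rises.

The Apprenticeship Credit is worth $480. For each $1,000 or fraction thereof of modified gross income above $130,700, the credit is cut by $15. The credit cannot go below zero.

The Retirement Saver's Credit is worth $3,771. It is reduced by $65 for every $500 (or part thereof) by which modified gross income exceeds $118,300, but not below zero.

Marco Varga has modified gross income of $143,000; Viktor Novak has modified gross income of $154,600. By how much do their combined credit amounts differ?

Marco ($143,000): Apprenticeship Credit: income exceeds $130,700 by $12,300, which is 13 full-or-partial $1,000 increments; reduction = 13 × $15 = $195, leaving $285. Retirement Saver's Credit: income exceeds $118,300 by $24,700, which is 50 full-or-partial $500 increments; reduction = 50 × $65 = $3,250, leaving $521. total $285 + $521 = $806
Viktor ($154,600): Apprenticeship Credit: income exceeds $130,700 by $23,900, which is 24 full-or-partial $1,000 increments; reduction = 24 × $15 = $360, leaving $120. Retirement Saver's Credit: income exceeds $118,300 by $36,300 → 73 increments × $65 = $4,745 ≥ base, so the credit is $0. total $120 + $0 = $120
Difference: |$806 − $120| = $686.

$686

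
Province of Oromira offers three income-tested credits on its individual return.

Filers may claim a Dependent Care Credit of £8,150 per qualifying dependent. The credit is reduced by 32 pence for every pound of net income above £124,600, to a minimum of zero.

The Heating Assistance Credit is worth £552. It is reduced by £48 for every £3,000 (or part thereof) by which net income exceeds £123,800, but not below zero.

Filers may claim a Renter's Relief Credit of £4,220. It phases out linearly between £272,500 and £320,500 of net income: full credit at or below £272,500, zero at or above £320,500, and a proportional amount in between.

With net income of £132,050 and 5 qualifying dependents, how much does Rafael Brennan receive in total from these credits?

£42,994

Dependent Care Credit: base = 5 × £8,150 = £40,750. 32% of the £7,450 excess over £124,600 is £2,384; credit = £40,750 − £2,384 = £38,366.
Heating Assistance Credit: income exceeds £123,800 by £8,250, which is 3 full-or-partial £3,000 increments; reduction = 3 × £48 = £144, leaving £408.
Renter's Relief Credit: £132,050 is at or below the £272,500 threshold, so the full £4,220 applies.
Total: £38,366 + £408 + £4,220 = £42,994.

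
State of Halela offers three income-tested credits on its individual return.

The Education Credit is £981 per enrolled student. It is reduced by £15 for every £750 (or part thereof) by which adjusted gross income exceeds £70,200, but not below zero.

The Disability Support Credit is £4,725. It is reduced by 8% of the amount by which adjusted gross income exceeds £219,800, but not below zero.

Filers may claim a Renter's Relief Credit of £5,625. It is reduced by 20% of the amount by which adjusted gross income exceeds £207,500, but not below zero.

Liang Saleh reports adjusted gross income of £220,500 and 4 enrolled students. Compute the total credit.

Education Credit: base = 4 × £981 = £3,924. income exceeds £70,200 by £150,300, which is 201 full-or-partial £750 increments; reduction = 201 × £15 = £3,015, leaving £909.
Disability Support Credit: 8% of the £700 excess over £219,800 is £56; credit = £4,725 − £56 = £4,669.
Renter's Relief Credit: 20% of the £13,000 excess over £207,500 is £2,600; credit = £5,625 − £2,600 = £3,025.
Total: £909 + £4,669 + £3,025 = £8,603.

£8,603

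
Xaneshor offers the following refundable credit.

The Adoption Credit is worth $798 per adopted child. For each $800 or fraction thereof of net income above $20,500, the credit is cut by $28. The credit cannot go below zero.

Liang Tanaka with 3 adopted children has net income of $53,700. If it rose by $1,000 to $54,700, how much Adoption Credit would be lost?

At $53,700 — base = 3 × $798 = $2,394. income exceeds $20,500 by $33,200, which is 42 full-or-partial $800 increments; reduction = 42 × $28 = $1,176, leaving $1,218.
At $54,700 — base = 3 × $798 = $2,394. income exceeds $20,500 by $34,200, which is 43 full-or-partial $800 increments; reduction = 43 × $28 = $1,204, leaving $1,190.
Lost: $1,218 − $1,190 = $28.

$28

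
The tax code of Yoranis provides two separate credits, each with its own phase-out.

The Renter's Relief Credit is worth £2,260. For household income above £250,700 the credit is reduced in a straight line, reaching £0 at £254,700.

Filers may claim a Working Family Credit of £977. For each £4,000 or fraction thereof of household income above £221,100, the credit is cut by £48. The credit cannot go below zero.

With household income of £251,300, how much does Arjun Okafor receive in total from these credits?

Renter's Relief Credit: £251,300 is £600 into a £4,000 phase-out range, leaving 3,400/4,000 of the credit: £2,260 × 3,400/4,000 = £1,921.
Working Family Credit: income exceeds £221,100 by £30,200, which is 8 full-or-partial £4,000 increments; reduction = 8 × £48 = £384, leaving £593.
Total: £1,921 + £593 = £2,514.

£2,514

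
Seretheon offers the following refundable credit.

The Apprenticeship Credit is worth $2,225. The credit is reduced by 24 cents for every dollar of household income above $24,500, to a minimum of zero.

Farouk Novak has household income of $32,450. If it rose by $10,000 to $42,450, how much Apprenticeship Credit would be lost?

At $32,450 — 24% of the $7,950 excess over $24,500 is $1,908; credit = $2,225 − $1,908 = $317.
At $42,450 — 24% of the $17,950 excess over $24,500 is $4,308 ≥ base, so the credit is $0.
Lost: $317 − $0 = $317.

$317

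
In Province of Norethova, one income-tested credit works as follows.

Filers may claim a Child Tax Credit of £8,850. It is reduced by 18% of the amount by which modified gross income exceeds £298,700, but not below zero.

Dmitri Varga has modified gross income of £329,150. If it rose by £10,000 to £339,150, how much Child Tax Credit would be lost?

£1,800

At £329,150 — 18% of the £30,450 excess over £298,700 is £5,481; credit = £8,850 − £5,481 = £3,369.
At £339,150 — 18% of the £40,450 excess over £298,700 is £7,281; credit = £8,850 − £7,281 = £1,569.
Lost: £3,369 − £1,569 = £1,800.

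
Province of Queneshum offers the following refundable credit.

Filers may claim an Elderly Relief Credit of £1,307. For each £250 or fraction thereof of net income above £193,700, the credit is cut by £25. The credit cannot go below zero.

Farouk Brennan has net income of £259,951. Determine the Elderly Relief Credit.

Elderly Relief Credit: income exceeds £193,700 by £66,251 → 266 increments × £25 = £6,650 ≥ base, so the credit is £0.

£0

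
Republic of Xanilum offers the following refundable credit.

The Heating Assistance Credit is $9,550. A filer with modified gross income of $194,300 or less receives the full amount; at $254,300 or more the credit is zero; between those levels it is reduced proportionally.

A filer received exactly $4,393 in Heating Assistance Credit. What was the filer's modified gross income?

$4,393 is 4,393/9,550 of the full $9,550, so 5,157/9,550 of the $60,000 range has been used: income = $194,300 + $60,000 × 5,157/9,550 = $226,700.

$226,700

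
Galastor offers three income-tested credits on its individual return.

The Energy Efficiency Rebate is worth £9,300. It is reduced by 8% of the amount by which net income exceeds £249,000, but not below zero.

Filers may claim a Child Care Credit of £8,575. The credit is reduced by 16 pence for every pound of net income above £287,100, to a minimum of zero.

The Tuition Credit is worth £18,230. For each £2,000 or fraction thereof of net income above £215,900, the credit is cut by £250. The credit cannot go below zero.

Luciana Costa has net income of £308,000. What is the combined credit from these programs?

Energy Efficiency Rebate: 8% of the £59,000 excess over £249,000 is £4,720; credit = £9,300 − £4,720 = £4,580.
Child Care Credit: 16% of the £20,900 excess over £287,100 is £3,344; credit = £8,575 − £3,344 = £5,231.
Tuition Credit: income exceeds £215,900 by £92,100, which is 47 full-or-partial £2,000 increments; reduction = 47 × £250 = £11,750, leaving £6,480.
Total: £4,580 + £5,231 + £6,480 = £16,291.

£16,291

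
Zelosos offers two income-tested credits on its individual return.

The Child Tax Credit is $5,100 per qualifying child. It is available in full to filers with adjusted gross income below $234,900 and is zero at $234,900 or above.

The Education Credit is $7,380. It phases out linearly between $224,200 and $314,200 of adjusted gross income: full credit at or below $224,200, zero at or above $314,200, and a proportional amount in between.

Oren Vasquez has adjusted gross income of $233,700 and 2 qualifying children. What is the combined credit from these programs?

$16,801

Child Tax Credit: base = 2 × $5,100 = $10,200. $233,700 is below the $234,900 cutoff, so the full $10,200 applies.
Education Credit: $233,700 is $9,500 into a $90,000 phase-out range, leaving 80,500/90,000 of the credit: $7,380 × 80,500/90,000 = $6,601.
Total: $10,200 + $6,601 = $16,801.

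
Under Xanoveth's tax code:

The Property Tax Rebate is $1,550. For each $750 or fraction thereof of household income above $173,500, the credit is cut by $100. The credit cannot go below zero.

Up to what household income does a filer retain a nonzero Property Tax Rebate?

After 15 increments the reduction is 15 × $100 = $1,500, leaving $50; one more increment wipes it out. Increment 15 ends at excess 15 × $750 = $11,250, so the highest qualifying income is $173,500 + $11,250 = $184,750.

$184,750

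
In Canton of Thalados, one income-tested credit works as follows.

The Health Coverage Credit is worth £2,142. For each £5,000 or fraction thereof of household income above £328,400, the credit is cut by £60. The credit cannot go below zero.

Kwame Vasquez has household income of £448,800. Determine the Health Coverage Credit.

£642

Health Coverage Credit: income exceeds £328,400 by £120,400, which is 25 full-or-partial £5,000 increments; reduction = 25 × £60 = £1,500, leaving £642.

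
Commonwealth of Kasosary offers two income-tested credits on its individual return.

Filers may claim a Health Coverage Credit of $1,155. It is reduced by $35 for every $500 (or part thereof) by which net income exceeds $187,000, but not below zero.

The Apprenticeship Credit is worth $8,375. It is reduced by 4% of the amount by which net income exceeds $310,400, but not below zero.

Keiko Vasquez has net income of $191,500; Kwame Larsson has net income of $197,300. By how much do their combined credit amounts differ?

$420

Keiko ($191,500): Health Coverage Credit: income exceeds $187,000 by $4,500, which is 9 full-or-partial $500 increments; reduction = 9 × $35 = $315, leaving $840. Apprenticeship Credit: $191,500 is at or below the $310,400 threshold, so the full $8,375 applies. total $840 + $8,375 = $9,215
Kwame ($197,300): Health Coverage Credit: income exceeds $187,000 by $10,300, which is 21 full-or-partial $500 increments; reduction = 21 × $35 = $735, leaving $420. Apprenticeship Credit: $197,300 is at or below the $310,400 threshold, so the full $8,375 applies. total $420 + $8,375 = $8,795
Difference: |$9,215 − $8,795| = $420.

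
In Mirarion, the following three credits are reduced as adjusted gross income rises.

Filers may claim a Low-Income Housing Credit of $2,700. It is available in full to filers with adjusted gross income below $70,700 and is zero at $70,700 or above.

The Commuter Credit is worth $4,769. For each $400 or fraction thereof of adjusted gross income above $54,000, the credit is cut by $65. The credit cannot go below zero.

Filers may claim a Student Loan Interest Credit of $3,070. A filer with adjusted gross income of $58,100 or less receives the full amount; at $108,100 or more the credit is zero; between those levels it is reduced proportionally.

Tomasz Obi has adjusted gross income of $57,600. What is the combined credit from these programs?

$9,954

Low-Income Housing Credit: $57,600 is below the $70,700 cutoff, so the full $2,700 applies.
Commuter Credit: income exceeds $54,000 by $3,600, which is 9 full-or-partial $400 increments; reduction = 9 × $65 = $585, leaving $4,184.
Student Loan Interest Credit: $57,600 is at or below the $58,100 threshold, so the full $3,070 applies.
Total: $2,700 + $4,184 + $3,070 = $9,954.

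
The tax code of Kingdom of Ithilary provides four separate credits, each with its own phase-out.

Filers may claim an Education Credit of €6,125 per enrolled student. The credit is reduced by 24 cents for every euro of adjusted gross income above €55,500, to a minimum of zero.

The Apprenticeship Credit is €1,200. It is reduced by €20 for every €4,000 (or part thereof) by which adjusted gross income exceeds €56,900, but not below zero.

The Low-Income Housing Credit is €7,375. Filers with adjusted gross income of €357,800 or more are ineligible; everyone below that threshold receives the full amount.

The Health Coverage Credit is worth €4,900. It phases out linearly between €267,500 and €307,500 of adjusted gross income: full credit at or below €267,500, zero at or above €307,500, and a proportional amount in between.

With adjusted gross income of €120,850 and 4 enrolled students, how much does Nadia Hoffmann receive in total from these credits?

€21,971

Education Credit: base = 4 × €6,125 = €24,500. 24% of the €65,350 excess over €55,500 is €15,684; credit = €24,500 − €15,684 = €8,816.
Apprenticeship Credit: income exceeds €56,900 by €63,950, which is 16 full-or-partial €4,000 increments; reduction = 16 × €20 = €320, leaving €880.
Low-Income Housing Credit: €120,850 is below the €357,800 cutoff, so the full €7,375 applies.
Health Coverage Credit: €120,850 is at or below the €267,500 threshold, so the full €4,900 applies.
Total: €8,816 + €880 + €7,375 + €4,900 = €21,971.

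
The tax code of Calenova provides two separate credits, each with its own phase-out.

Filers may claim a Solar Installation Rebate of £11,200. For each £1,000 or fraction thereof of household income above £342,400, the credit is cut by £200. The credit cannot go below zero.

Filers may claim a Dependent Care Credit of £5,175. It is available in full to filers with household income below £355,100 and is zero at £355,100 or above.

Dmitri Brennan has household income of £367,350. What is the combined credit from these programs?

Solar Installation Rebate: income exceeds £342,400 by £24,950, which is 25 full-or-partial £1,000 increments; reduction = 25 × £200 = £5,000, leaving £6,200.
Dependent Care Credit: £367,350 meets or exceeds the £355,100 cutoff, so the credit is £0.
Total: £6,200 + £0 = £6,200.

£6,200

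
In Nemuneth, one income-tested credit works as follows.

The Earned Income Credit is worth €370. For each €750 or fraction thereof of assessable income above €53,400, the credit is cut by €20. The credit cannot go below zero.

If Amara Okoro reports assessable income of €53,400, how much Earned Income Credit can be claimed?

Earned Income Credit: €53,400 is at or below the €53,400 threshold, so the full €370 applies.

€370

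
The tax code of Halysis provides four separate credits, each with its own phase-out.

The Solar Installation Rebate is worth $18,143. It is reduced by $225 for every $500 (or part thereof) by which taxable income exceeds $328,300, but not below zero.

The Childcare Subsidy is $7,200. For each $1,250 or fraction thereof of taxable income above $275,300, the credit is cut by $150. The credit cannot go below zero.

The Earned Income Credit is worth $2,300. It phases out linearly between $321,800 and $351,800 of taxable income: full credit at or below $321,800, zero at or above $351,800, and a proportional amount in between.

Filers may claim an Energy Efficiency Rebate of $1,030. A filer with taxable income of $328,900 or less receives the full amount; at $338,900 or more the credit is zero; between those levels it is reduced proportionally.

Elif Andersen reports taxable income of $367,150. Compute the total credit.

Solar Installation Rebate: income exceeds $328,300 by $38,850, which is 78 full-or-partial $500 increments; reduction = 78 × $225 = $17,550, leaving $593.
Childcare Subsidy: income exceeds $275,300 by $91,850 → 74 increments × $150 = $11,100 ≥ base, so the credit is $0.
Earned Income Credit: $367,150 is at or above $351,800, so the credit is $0.
Energy Efficiency Rebate: $367,150 is at or above $338,900, so the credit is $0.
Total: $593 + $0 + $0 + $0 = $593.

$593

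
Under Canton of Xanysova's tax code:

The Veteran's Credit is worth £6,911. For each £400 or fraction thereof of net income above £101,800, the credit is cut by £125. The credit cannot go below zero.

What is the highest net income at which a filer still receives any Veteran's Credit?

After 55 increments the reduction is 55 × £125 = £6,875, leaving £36; one more increment wipes it out. Increment 55 ends at excess 55 × £400 = £22,000, so the highest qualifying income is £101,800 + £22,000 = £123,800.

£123,800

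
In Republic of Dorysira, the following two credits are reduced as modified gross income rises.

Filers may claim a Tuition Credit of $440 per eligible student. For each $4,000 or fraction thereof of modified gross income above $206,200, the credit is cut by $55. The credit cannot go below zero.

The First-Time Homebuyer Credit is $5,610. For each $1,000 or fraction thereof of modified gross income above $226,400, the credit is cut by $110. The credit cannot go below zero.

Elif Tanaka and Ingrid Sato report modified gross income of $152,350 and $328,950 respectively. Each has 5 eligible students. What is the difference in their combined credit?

$7,315

Elif ($152,350): Tuition Credit: base = 5 × $440 = $2,200. $152,350 is at or below the $206,200 threshold, so the full $2,200 applies. First-Time Homebuyer Credit: $152,350 is at or below the $226,400 threshold, so the full $5,610 applies. total $2,200 + $5,610 = $7,810
Ingrid ($328,950): Tuition Credit: base = 5 × $440 = $2,200. income exceeds $206,200 by $122,750, which is 31 full-or-partial $4,000 increments; reduction = 31 × $55 = $1,705, leaving $495. First-Time Homebuyer Credit: income exceeds $226,400 by $102,550 → 103 increments × $110 = $11,330 ≥ base, so the credit is $0. total $495 + $0 = $495
Difference: |$7,810 − $495| = $7,315.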